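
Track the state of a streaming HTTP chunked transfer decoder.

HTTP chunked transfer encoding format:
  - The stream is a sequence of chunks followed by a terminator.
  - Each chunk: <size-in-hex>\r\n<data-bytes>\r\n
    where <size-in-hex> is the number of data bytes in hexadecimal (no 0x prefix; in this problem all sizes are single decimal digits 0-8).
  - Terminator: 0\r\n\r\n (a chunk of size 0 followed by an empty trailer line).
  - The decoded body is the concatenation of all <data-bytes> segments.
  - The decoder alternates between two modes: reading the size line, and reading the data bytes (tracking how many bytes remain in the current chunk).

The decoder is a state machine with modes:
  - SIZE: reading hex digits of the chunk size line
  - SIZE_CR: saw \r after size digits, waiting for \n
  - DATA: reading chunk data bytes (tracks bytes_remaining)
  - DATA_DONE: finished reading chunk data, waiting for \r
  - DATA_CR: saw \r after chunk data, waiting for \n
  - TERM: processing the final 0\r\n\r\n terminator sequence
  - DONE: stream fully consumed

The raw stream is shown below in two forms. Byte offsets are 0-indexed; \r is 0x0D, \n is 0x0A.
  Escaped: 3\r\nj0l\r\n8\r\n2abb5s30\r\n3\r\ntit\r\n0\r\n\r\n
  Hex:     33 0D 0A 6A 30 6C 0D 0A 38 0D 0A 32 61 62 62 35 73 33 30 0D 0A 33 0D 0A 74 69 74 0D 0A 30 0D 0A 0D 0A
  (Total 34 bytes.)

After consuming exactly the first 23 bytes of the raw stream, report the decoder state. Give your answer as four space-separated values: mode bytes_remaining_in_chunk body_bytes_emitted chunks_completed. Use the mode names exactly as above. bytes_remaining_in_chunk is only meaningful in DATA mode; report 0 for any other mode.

Byte 0 = '3': mode=SIZE remaining=0 emitted=0 chunks_done=0
Byte 1 = 0x0D: mode=SIZE_CR remaining=0 emitted=0 chunks_done=0
Byte 2 = 0x0A: mode=DATA remaining=3 emitted=0 chunks_done=0
Byte 3 = 'j': mode=DATA remaining=2 emitted=1 chunks_done=0
Byte 4 = '0': mode=DATA remaining=1 emitted=2 chunks_done=0
Byte 5 = 'l': mode=DATA_DONE remaining=0 emitted=3 chunks_done=0
Byte 6 = 0x0D: mode=DATA_CR remaining=0 emitted=3 chunks_done=0
Byte 7 = 0x0A: mode=SIZE remaining=0 emitted=3 chunks_done=1
Byte 8 = '8': mode=SIZE remaining=0 emitted=3 chunks_done=1
Byte 9 = 0x0D: mode=SIZE_CR remaining=0 emitted=3 chunks_done=1
Byte 10 = 0x0A: mode=DATA remaining=8 emitted=3 chunks_done=1
Byte 11 = '2': mode=DATA remaining=7 emitted=4 chunks_done=1
Byte 12 = 'a': mode=DATA remaining=6 emitted=5 chunks_done=1
Byte 13 = 'b': mode=DATA remaining=5 emitted=6 chunks_done=1
Byte 14 = 'b': mode=DATA remaining=4 emitted=7 chunks_done=1
Byte 15 = '5': mode=DATA remaining=3 emitted=8 chunks_done=1
Byte 16 = 's': mode=DATA remaining=2 emitted=9 chunks_done=1
Byte 17 = '3': mode=DATA remaining=1 emitted=10 chunks_done=1
Byte 18 = '0': mode=DATA_DONE remaining=0 emitted=11 chunks_done=1
Byte 19 = 0x0D: mode=DATA_CR remaining=0 emitted=11 chunks_done=1
Byte 20 = 0x0A: mode=SIZE remaining=0 emitted=11 chunks_done=2
Byte 21 = '3': mode=SIZE remaining=0 emitted=11 chunks_done=2
Byte 22 = 0x0D: mode=SIZE_CR remaining=0 emitted=11 chunks_done=2

Answer: SIZE_CR 0 11 2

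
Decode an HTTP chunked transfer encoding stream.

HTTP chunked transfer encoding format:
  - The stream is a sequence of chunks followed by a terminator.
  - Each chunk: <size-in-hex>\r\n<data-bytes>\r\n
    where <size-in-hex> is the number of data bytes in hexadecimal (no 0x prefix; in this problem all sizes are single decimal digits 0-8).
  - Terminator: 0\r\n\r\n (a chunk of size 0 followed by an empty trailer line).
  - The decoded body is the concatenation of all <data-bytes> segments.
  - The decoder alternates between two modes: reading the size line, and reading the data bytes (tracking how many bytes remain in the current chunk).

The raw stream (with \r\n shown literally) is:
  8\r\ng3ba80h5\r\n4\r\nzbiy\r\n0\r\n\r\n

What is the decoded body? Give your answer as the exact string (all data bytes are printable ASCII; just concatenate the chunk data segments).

Chunk 1: stream[0..1]='8' size=0x8=8, data at stream[3..11]='g3ba80h5' -> body[0..8], body so far='g3ba80h5'
Chunk 2: stream[13..14]='4' size=0x4=4, data at stream[16..20]='zbiy' -> body[8..12], body so far='g3ba80h5zbiy'
Chunk 3: stream[22..23]='0' size=0 (terminator). Final body='g3ba80h5zbiy' (12 bytes)

Answer: g3ba80h5zbiy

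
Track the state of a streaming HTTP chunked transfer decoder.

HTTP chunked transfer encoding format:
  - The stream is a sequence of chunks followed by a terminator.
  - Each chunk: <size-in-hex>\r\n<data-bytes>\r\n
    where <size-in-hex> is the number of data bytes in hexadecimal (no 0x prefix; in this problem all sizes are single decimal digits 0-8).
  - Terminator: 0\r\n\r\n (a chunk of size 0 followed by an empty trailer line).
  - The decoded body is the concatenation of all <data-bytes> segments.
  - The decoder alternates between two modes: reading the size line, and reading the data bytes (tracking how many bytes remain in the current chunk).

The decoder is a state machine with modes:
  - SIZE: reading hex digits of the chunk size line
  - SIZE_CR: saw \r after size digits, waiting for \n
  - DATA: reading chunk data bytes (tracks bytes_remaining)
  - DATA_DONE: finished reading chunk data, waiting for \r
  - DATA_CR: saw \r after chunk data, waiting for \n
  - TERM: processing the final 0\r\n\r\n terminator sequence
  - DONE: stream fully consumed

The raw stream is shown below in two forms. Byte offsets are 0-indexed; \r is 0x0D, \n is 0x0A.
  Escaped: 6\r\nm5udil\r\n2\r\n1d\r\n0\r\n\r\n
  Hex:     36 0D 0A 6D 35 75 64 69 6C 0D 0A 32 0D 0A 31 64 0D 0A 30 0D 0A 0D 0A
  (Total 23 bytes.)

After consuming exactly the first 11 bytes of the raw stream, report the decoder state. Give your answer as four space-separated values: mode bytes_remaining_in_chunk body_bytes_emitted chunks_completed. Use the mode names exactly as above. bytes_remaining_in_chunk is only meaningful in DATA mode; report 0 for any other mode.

Byte 0 = '6': mode=SIZE remaining=0 emitted=0 chunks_done=0
Byte 1 = 0x0D: mode=SIZE_CR remaining=0 emitted=0 chunks_done=0
Byte 2 = 0x0A: mode=DATA remaining=6 emitted=0 chunks_done=0
Byte 3 = 'm': mode=DATA remaining=5 emitted=1 chunks_done=0
Byte 4 = '5': mode=DATA remaining=4 emitted=2 chunks_done=0
Byte 5 = 'u': mode=DATA remaining=3 emitted=3 chunks_done=0
Byte 6 = 'd': mode=DATA remaining=2 emitted=4 chunks_done=0
Byte 7 = 'i': mode=DATA remaining=1 emitted=5 chunks_done=0
Byte 8 = 'l': mode=DATA_DONE remaining=0 emitted=6 chunks_done=0
Byte 9 = 0x0D: mode=DATA_CR remaining=0 emitted=6 chunks_done=0
Byte 10 = 0x0A: mode=SIZE remaining=0 emitted=6 chunks_done=1

Answer: SIZE 0 6 1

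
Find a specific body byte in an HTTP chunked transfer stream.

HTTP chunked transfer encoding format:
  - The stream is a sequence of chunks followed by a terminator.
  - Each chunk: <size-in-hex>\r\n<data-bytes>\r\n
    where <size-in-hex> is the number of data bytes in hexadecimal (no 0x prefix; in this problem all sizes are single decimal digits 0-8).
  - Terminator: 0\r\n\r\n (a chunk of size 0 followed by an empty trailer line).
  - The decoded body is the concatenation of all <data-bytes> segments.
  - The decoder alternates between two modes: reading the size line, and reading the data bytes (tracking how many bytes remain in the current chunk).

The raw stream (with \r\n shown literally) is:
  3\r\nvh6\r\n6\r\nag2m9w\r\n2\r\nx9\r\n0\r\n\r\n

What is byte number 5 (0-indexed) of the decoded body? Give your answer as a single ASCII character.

Chunk 1: stream[0..1]='3' size=0x3=3, data at stream[3..6]='vh6' -> body[0..3], body so far='vh6'
Chunk 2: stream[8..9]='6' size=0x6=6, data at stream[11..17]='ag2m9w' -> body[3..9], body so far='vh6ag2m9w'
Chunk 3: stream[19..20]='2' size=0x2=2, data at stream[22..24]='x9' -> body[9..11], body so far='vh6ag2m9wx9'
Chunk 4: stream[26..27]='0' size=0 (terminator). Final body='vh6ag2m9wx9' (11 bytes)
Body byte 5 = '2'

Answer: 2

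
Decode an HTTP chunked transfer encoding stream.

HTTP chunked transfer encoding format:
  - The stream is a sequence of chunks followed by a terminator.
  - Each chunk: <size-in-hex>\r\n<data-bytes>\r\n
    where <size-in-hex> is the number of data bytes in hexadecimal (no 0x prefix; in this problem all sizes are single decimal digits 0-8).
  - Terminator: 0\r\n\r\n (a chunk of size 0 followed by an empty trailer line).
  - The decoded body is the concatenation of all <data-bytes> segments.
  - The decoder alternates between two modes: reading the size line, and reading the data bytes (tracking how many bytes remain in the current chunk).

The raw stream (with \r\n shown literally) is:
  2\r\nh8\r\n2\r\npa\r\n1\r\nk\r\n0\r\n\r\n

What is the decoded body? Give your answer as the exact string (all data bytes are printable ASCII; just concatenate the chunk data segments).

Answer: h8pak

Derivation:
Chunk 1: stream[0..1]='2' size=0x2=2, data at stream[3..5]='h8' -> body[0..2], body so far='h8'
Chunk 2: stream[7..8]='2' size=0x2=2, data at stream[10..12]='pa' -> body[2..4], body so far='h8pa'
Chunk 3: stream[14..15]='1' size=0x1=1, data at stream[17..18]='k' -> body[4..5], body so far='h8pak'
Chunk 4: stream[20..21]='0' size=0 (terminator). Final body='h8pak' (5 bytes)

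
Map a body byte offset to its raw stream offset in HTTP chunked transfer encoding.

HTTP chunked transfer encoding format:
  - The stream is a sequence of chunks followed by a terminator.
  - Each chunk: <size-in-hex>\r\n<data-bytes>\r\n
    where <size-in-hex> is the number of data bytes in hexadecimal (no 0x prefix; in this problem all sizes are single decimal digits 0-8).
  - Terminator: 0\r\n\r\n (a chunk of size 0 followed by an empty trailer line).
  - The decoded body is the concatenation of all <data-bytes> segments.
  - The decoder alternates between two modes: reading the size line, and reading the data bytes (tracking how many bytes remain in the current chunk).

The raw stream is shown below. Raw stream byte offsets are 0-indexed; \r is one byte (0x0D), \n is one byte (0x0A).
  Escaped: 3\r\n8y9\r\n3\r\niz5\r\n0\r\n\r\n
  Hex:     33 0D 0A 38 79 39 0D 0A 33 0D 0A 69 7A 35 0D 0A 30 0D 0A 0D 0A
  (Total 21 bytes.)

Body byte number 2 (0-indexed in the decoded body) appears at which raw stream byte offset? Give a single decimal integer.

Chunk 1: stream[0..1]='3' size=0x3=3, data at stream[3..6]='8y9' -> body[0..3], body so far='8y9'
Chunk 2: stream[8..9]='3' size=0x3=3, data at stream[11..14]='iz5' -> body[3..6], body so far='8y9iz5'
Chunk 3: stream[16..17]='0' size=0 (terminator). Final body='8y9iz5' (6 bytes)
Body byte 2 at stream offset 5

Answer: 5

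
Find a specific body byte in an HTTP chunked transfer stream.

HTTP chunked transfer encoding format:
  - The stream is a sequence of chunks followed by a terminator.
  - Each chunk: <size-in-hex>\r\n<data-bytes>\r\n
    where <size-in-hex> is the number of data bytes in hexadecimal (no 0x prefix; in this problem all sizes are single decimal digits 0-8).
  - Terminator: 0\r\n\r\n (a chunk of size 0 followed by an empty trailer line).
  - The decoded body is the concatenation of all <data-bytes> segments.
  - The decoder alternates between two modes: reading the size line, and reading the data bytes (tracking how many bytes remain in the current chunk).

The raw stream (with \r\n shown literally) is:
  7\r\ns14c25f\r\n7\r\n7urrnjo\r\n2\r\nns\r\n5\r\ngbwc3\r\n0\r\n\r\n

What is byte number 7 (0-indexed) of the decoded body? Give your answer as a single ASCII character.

Answer: 7

Derivation:
Chunk 1: stream[0..1]='7' size=0x7=7, data at stream[3..10]='s14c25f' -> body[0..7], body so far='s14c25f'
Chunk 2: stream[12..13]='7' size=0x7=7, data at stream[15..22]='7urrnjo' -> body[7..14], body so far='s14c25f7urrnjo'
Chunk 3: stream[24..25]='2' size=0x2=2, data at stream[27..29]='ns' -> body[14..16], body so far='s14c25f7urrnjons'
Chunk 4: stream[31..32]='5' size=0x5=5, data at stream[34..39]='gbwc3' -> body[16..21], body so far='s14c25f7urrnjonsgbwc3'
Chunk 5: stream[41..42]='0' size=0 (terminator). Final body='s14c25f7urrnjonsgbwc3' (21 bytes)
Body byte 7 = '7'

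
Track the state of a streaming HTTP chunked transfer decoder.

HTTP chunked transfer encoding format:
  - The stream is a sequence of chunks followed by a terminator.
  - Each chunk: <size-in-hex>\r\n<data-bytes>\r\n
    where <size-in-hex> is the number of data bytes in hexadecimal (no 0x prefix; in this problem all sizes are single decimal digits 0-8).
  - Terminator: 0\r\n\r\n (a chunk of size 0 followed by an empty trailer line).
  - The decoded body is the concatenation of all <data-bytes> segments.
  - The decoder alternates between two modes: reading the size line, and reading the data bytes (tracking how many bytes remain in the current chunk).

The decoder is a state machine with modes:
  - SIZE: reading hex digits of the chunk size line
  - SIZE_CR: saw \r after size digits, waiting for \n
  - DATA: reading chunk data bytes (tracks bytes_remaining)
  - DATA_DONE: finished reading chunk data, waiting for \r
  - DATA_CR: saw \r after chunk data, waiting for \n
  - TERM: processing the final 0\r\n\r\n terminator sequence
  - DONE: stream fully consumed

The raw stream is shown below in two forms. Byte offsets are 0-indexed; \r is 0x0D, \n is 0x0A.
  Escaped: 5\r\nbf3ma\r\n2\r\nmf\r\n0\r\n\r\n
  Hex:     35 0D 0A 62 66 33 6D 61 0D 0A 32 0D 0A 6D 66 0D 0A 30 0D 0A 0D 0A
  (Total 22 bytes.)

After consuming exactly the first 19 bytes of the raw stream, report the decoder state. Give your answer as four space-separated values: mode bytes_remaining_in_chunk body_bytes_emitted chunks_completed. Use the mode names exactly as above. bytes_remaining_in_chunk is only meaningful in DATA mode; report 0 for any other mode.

Answer: SIZE_CR 0 7 2

Derivation:
Byte 0 = '5': mode=SIZE remaining=0 emitted=0 chunks_done=0
Byte 1 = 0x0D: mode=SIZE_CR remaining=0 emitted=0 chunks_done=0
Byte 2 = 0x0A: mode=DATA remaining=5 emitted=0 chunks_done=0
Byte 3 = 'b': mode=DATA remaining=4 emitted=1 chunks_done=0
Byte 4 = 'f': mode=DATA remaining=3 emitted=2 chunks_done=0
Byte 5 = '3': mode=DATA remaining=2 emitted=3 chunks_done=0
Byte 6 = 'm': mode=DATA remaining=1 emitted=4 chunks_done=0
Byte 7 = 'a': mode=DATA_DONE remaining=0 emitted=5 chunks_done=0
Byte 8 = 0x0D: mode=DATA_CR remaining=0 emitted=5 chunks_done=0
Byte 9 = 0x0A: mode=SIZE remaining=0 emitted=5 chunks_done=1
Byte 10 = '2': mode=SIZE remaining=0 emitted=5 chunks_done=1
Byte 11 = 0x0D: mode=SIZE_CR remaining=0 emitted=5 chunks_done=1
Byte 12 = 0x0A: mode=DATA remaining=2 emitted=5 chunks_done=1
Byte 13 = 'm': mode=DATA remaining=1 emitted=6 chunks_done=1
Byte 14 = 'f': mode=DATA_DONE remaining=0 emitted=7 chunks_done=1
Byte 15 = 0x0D: mode=DATA_CR remaining=0 emitted=7 chunks_done=1
Byte 16 = 0x0A: mode=SIZE remaining=0 emitted=7 chunks_done=2
Byte 17 = '0': mode=SIZE remaining=0 emitted=7 chunks_done=2
Byte 18 = 0x0D: mode=SIZE_CR remaining=0 emitted=7 chunks_done=2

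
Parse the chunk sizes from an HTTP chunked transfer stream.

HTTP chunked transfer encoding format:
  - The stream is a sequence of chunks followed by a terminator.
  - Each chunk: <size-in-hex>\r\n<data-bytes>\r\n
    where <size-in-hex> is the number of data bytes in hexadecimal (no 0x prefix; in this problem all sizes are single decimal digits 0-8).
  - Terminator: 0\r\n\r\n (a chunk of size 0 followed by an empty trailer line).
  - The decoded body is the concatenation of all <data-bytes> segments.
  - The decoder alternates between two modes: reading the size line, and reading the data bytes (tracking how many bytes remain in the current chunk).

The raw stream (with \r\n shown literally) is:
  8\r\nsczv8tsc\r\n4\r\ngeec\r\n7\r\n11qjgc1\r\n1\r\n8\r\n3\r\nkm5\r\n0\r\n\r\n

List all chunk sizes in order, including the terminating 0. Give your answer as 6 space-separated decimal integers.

Answer: 8 4 7 1 3 0

Derivation:
Chunk 1: stream[0..1]='8' size=0x8=8, data at stream[3..11]='sczv8tsc' -> body[0..8], body so far='sczv8tsc'
Chunk 2: stream[13..14]='4' size=0x4=4, data at stream[16..20]='geec' -> body[8..12], body so far='sczv8tscgeec'
Chunk 3: stream[22..23]='7' size=0x7=7, data at stream[25..32]='11qjgc1' -> body[12..19], body so far='sczv8tscgeec11qjgc1'
Chunk 4: stream[34..35]='1' size=0x1=1, data at stream[37..38]='8' -> body[19..20], body so far='sczv8tscgeec11qjgc18'
Chunk 5: stream[40..41]='3' size=0x3=3, data at stream[43..46]='km5' -> body[20..23], body so far='sczv8tscgeec11qjgc18km5'
Chunk 6: stream[48..49]='0' size=0 (terminator). Final body='sczv8tscgeec11qjgc18km5' (23 bytes)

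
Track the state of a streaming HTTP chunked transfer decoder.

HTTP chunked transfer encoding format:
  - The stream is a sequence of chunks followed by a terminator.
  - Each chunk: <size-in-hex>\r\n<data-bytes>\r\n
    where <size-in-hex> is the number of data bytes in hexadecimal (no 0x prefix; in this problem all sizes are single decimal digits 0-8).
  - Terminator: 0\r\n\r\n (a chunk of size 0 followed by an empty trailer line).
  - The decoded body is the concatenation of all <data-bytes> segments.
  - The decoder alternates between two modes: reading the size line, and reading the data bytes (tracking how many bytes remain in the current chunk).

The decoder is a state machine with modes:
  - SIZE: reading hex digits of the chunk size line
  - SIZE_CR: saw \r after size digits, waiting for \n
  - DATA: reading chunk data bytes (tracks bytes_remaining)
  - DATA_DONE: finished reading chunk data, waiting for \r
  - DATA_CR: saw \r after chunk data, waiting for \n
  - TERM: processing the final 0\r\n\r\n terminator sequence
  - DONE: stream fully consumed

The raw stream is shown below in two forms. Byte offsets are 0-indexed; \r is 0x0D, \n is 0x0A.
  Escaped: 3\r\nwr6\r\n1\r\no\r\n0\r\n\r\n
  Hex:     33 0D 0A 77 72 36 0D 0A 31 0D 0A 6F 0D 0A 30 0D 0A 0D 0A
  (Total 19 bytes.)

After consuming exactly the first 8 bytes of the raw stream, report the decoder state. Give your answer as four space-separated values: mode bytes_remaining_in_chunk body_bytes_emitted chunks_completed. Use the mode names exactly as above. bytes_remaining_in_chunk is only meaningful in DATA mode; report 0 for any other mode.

Answer: SIZE 0 3 1

Derivation:
Byte 0 = '3': mode=SIZE remaining=0 emitted=0 chunks_done=0
Byte 1 = 0x0D: mode=SIZE_CR remaining=0 emitted=0 chunks_done=0
Byte 2 = 0x0A: mode=DATA remaining=3 emitted=0 chunks_done=0
Byte 3 = 'w': mode=DATA remaining=2 emitted=1 chunks_done=0
Byte 4 = 'r': mode=DATA remaining=1 emitted=2 chunks_done=0
Byte 5 = '6': mode=DATA_DONE remaining=0 emitted=3 chunks_done=0
Byte 6 = 0x0D: mode=DATA_CR remaining=0 emitted=3 chunks_done=0
Byte 7 = 0x0A: mode=SIZE remaining=0 emitted=3 chunks_done=1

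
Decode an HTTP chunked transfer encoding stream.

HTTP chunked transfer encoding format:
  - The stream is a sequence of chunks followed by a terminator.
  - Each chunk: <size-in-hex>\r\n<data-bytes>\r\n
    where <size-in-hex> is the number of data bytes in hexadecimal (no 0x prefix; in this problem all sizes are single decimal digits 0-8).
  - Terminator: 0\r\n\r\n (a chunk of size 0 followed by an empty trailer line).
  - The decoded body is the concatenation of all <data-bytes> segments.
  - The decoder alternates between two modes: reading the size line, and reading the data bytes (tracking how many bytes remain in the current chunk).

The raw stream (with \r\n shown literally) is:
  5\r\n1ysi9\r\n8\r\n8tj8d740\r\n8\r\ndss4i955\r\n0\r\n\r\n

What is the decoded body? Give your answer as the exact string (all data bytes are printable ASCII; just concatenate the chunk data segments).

Chunk 1: stream[0..1]='5' size=0x5=5, data at stream[3..8]='1ysi9' -> body[0..5], body so far='1ysi9'
Chunk 2: stream[10..11]='8' size=0x8=8, data at stream[13..21]='8tj8d740' -> body[5..13], body so far='1ysi98tj8d740'
Chunk 3: stream[23..24]='8' size=0x8=8, data at stream[26..34]='dss4i955' -> body[13..21], body so far='1ysi98tj8d740dss4i955'
Chunk 4: stream[36..37]='0' size=0 (terminator). Final body='1ysi98tj8d740dss4i955' (21 bytes)

Answer: 1ysi98tj8d740dss4i955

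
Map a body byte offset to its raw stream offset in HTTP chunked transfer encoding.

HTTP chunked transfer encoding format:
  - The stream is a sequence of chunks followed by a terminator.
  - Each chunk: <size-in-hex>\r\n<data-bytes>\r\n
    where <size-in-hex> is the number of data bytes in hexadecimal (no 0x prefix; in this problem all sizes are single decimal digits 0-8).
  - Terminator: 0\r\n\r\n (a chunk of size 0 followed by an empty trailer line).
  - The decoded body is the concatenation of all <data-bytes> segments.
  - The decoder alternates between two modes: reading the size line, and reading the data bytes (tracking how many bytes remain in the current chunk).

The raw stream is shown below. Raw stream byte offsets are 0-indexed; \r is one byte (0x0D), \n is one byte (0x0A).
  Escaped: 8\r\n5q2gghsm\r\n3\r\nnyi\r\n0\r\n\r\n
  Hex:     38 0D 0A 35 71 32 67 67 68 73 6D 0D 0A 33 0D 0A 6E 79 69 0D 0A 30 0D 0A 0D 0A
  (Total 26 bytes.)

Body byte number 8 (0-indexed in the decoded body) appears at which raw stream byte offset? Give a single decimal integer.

Answer: 16

Derivation:
Chunk 1: stream[0..1]='8' size=0x8=8, data at stream[3..11]='5q2gghsm' -> body[0..8], body so far='5q2gghsm'
Chunk 2: stream[13..14]='3' size=0x3=3, data at stream[16..19]='nyi' -> body[8..11], body so far='5q2gghsmnyi'
Chunk 3: stream[21..22]='0' size=0 (terminator). Final body='5q2gghsmnyi' (11 bytes)
Body byte 8 at stream offset 16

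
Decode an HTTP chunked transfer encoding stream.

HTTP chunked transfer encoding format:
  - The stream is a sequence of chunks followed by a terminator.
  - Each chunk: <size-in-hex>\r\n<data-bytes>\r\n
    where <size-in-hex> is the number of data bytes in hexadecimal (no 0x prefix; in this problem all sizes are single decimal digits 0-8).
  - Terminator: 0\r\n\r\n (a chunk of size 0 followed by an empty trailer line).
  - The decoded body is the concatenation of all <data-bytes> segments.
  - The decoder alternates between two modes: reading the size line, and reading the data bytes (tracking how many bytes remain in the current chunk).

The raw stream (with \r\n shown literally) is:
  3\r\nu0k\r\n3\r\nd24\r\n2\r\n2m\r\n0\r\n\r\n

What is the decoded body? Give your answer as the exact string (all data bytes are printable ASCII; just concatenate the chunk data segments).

Chunk 1: stream[0..1]='3' size=0x3=3, data at stream[3..6]='u0k' -> body[0..3], body so far='u0k'
Chunk 2: stream[8..9]='3' size=0x3=3, data at stream[11..14]='d24' -> body[3..6], body so far='u0kd24'
Chunk 3: stream[16..17]='2' size=0x2=2, data at stream[19..21]='2m' -> body[6..8], body so far='u0kd242m'
Chunk 4: stream[23..24]='0' size=0 (terminator). Final body='u0kd242m' (8 bytes)

Answer: u0kd242m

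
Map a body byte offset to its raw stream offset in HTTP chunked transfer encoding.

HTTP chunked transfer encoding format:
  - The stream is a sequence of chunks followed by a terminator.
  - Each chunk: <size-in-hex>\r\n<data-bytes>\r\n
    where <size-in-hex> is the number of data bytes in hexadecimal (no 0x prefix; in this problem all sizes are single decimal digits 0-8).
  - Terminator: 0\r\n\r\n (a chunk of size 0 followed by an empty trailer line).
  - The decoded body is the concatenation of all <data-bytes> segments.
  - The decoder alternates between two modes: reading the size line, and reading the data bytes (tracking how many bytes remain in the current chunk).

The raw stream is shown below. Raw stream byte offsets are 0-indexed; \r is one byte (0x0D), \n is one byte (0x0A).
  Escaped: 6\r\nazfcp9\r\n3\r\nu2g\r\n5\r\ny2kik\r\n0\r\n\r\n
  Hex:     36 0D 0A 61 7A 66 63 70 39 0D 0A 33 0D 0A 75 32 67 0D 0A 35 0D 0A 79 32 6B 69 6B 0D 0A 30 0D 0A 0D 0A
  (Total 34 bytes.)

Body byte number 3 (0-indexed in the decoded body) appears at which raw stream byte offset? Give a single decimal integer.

Chunk 1: stream[0..1]='6' size=0x6=6, data at stream[3..9]='azfcp9' -> body[0..6], body so far='azfcp9'
Chunk 2: stream[11..12]='3' size=0x3=3, data at stream[14..17]='u2g' -> body[6..9], body so far='azfcp9u2g'
Chunk 3: stream[19..20]='5' size=0x5=5, data at stream[22..27]='y2kik' -> body[9..14], body so far='azfcp9u2gy2kik'
Chunk 4: stream[29..30]='0' size=0 (terminator). Final body='azfcp9u2gy2kik' (14 bytes)
Body byte 3 at stream offset 6

Answer: 6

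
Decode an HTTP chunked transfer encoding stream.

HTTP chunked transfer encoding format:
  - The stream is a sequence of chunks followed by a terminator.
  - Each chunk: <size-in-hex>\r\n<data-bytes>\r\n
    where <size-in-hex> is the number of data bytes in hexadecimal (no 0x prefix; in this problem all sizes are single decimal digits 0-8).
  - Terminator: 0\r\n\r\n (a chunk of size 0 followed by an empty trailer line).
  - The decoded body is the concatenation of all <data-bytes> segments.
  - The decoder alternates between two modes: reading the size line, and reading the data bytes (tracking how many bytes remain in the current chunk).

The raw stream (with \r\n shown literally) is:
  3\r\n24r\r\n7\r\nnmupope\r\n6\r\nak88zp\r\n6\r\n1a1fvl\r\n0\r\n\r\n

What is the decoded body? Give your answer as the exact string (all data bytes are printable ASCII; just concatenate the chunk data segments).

Chunk 1: stream[0..1]='3' size=0x3=3, data at stream[3..6]='24r' -> body[0..3], body so far='24r'
Chunk 2: stream[8..9]='7' size=0x7=7, data at stream[11..18]='nmupope' -> body[3..10], body so far='24rnmupope'
Chunk 3: stream[20..21]='6' size=0x6=6, data at stream[23..29]='ak88zp' -> body[10..16], body so far='24rnmupopeak88zp'
Chunk 4: stream[31..32]='6' size=0x6=6, data at stream[34..40]='1a1fvl' -> body[16..22], body so far='24rnmupopeak88zp1a1fvl'
Chunk 5: stream[42..43]='0' size=0 (terminator). Final body='24rnmupopeak88zp1a1fvl' (22 bytes)

Answer: 24rnmupopeak88zp1a1fvl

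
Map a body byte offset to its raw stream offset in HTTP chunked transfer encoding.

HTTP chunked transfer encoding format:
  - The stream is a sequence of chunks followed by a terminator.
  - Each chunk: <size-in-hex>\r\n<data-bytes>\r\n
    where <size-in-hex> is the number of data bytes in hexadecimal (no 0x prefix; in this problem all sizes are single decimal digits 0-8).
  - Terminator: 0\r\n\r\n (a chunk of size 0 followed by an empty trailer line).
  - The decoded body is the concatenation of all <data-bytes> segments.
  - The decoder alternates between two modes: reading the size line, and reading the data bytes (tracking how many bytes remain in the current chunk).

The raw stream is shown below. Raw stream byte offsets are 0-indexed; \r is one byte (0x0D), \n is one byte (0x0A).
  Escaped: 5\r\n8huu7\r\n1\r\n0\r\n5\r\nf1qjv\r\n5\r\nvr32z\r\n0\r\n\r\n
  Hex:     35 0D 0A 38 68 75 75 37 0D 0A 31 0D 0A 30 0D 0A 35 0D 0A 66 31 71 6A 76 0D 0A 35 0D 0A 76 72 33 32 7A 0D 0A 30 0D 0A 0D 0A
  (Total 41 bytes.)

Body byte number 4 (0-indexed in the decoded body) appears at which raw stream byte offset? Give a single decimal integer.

Chunk 1: stream[0..1]='5' size=0x5=5, data at stream[3..8]='8huu7' -> body[0..5], body so far='8huu7'
Chunk 2: stream[10..11]='1' size=0x1=1, data at stream[13..14]='0' -> body[5..6], body so far='8huu70'
Chunk 3: stream[16..17]='5' size=0x5=5, data at stream[19..24]='f1qjv' -> body[6..11], body so far='8huu70f1qjv'
Chunk 4: stream[26..27]='5' size=0x5=5, data at stream[29..34]='vr32z' -> body[11..16], body so far='8huu70f1qjvvr32z'
Chunk 5: stream[36..37]='0' size=0 (terminator). Final body='8huu70f1qjvvr32z' (16 bytes)
Body byte 4 at stream offset 7

Answer: 7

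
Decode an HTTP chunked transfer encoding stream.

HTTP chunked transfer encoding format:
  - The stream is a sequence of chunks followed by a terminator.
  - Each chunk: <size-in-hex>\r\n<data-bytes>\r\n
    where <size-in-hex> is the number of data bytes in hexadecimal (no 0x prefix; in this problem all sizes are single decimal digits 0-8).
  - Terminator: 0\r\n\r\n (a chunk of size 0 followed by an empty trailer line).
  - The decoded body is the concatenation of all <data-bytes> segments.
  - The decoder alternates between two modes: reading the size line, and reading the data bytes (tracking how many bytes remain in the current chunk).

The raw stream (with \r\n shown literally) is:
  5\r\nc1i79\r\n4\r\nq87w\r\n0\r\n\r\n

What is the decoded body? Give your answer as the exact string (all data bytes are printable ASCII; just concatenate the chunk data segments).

Chunk 1: stream[0..1]='5' size=0x5=5, data at stream[3..8]='c1i79' -> body[0..5], body so far='c1i79'
Chunk 2: stream[10..11]='4' size=0x4=4, data at stream[13..17]='q87w' -> body[5..9], body so far='c1i79q87w'
Chunk 3: stream[19..20]='0' size=0 (terminator). Final body='c1i79q87w' (9 bytes)

Answer: c1i79q87w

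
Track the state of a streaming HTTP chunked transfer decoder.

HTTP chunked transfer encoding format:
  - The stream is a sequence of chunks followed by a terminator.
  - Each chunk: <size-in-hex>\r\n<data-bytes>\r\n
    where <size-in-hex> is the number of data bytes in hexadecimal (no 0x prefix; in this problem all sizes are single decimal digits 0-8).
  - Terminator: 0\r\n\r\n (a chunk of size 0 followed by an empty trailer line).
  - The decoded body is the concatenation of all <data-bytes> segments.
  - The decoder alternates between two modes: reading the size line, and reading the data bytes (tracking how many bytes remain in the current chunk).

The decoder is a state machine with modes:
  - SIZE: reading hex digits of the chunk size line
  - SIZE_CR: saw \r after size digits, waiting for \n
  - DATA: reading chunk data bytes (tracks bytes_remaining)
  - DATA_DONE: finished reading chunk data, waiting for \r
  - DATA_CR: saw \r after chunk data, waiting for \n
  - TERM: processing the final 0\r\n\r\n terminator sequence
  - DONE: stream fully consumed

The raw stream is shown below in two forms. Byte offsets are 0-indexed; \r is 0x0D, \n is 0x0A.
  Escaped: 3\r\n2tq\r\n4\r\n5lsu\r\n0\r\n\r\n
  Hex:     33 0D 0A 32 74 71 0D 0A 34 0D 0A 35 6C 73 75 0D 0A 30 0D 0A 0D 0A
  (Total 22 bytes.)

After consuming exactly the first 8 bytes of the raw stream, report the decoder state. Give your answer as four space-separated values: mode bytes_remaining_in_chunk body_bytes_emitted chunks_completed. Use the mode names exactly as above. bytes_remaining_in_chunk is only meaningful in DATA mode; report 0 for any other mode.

Answer: SIZE 0 3 1

Derivation:
Byte 0 = '3': mode=SIZE remaining=0 emitted=0 chunks_done=0
Byte 1 = 0x0D: mode=SIZE_CR remaining=0 emitted=0 chunks_done=0
Byte 2 = 0x0A: mode=DATA remaining=3 emitted=0 chunks_done=0
Byte 3 = '2': mode=DATA remaining=2 emitted=1 chunks_done=0
Byte 4 = 't': mode=DATA remaining=1 emitted=2 chunks_done=0
Byte 5 = 'q': mode=DATA_DONE remaining=0 emitted=3 chunks_done=0
Byte 6 = 0x0D: mode=DATA_CR remaining=0 emitted=3 chunks_done=0
Byte 7 = 0x0A: mode=SIZE remaining=0 emitted=3 chunks_done=1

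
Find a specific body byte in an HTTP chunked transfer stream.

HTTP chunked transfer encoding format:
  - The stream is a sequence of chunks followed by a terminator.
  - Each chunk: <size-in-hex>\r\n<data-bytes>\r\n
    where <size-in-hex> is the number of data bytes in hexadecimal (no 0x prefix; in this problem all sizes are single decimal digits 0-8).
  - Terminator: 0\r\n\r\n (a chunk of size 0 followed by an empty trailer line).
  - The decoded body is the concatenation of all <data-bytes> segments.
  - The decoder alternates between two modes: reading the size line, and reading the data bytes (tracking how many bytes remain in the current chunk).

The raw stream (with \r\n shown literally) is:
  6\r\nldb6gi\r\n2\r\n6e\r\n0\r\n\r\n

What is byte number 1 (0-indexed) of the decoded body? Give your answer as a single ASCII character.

Chunk 1: stream[0..1]='6' size=0x6=6, data at stream[3..9]='ldb6gi' -> body[0..6], body so far='ldb6gi'
Chunk 2: stream[11..12]='2' size=0x2=2, data at stream[14..16]='6e' -> body[6..8], body so far='ldb6gi6e'
Chunk 3: stream[18..19]='0' size=0 (terminator). Final body='ldb6gi6e' (8 bytes)
Body byte 1 = 'd'

Answer: d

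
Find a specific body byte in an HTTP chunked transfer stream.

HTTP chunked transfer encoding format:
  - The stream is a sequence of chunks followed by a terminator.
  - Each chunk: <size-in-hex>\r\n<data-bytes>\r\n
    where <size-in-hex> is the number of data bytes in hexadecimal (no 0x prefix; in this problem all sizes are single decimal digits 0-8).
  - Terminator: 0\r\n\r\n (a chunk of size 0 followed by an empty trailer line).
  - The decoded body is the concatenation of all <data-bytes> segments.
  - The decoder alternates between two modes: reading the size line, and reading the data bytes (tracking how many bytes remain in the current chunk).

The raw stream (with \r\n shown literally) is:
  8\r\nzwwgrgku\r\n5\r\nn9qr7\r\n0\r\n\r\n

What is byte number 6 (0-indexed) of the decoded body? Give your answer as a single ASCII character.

Chunk 1: stream[0..1]='8' size=0x8=8, data at stream[3..11]='zwwgrgku' -> body[0..8], body so far='zwwgrgku'
Chunk 2: stream[13..14]='5' size=0x5=5, data at stream[16..21]='n9qr7' -> body[8..13], body so far='zwwgrgkun9qr7'
Chunk 3: stream[23..24]='0' size=0 (terminator). Final body='zwwgrgkun9qr7' (13 bytes)
Body byte 6 = 'k'

Answer: k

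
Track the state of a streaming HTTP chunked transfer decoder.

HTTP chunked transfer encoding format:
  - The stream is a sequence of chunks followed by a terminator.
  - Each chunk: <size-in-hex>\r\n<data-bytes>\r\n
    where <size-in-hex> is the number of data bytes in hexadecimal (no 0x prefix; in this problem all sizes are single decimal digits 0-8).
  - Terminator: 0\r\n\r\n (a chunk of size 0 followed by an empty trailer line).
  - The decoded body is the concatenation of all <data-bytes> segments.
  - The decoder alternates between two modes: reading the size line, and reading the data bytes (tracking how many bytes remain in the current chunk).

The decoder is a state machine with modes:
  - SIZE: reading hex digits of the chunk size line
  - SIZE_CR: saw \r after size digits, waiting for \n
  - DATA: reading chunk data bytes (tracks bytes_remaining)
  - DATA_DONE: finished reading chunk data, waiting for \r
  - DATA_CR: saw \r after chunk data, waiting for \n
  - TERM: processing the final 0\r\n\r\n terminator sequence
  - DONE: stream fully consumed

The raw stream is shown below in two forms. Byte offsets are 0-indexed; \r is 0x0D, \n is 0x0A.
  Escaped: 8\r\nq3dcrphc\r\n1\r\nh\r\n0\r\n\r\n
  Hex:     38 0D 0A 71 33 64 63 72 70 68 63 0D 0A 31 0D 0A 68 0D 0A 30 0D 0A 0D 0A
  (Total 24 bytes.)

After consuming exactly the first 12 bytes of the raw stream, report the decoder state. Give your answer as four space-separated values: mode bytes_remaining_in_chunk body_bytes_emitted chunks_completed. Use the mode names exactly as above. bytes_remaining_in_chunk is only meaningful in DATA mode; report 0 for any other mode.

Answer: DATA_CR 0 8 0

Derivation:
Byte 0 = '8': mode=SIZE remaining=0 emitted=0 chunks_done=0
Byte 1 = 0x0D: mode=SIZE_CR remaining=0 emitted=0 chunks_done=0
Byte 2 = 0x0A: mode=DATA remaining=8 emitted=0 chunks_done=0
Byte 3 = 'q': mode=DATA remaining=7 emitted=1 chunks_done=0
Byte 4 = '3': mode=DATA remaining=6 emitted=2 chunks_done=0
Byte 5 = 'd': mode=DATA remaining=5 emitted=3 chunks_done=0
Byte 6 = 'c': mode=DATA remaining=4 emitted=4 chunks_done=0
Byte 7 = 'r': mode=DATA remaining=3 emitted=5 chunks_done=0
Byte 8 = 'p': mode=DATA remaining=2 emitted=6 chunks_done=0
Byte 9 = 'h': mode=DATA remaining=1 emitted=7 chunks_done=0
Byte 10 = 'c': mode=DATA_DONE remaining=0 emitted=8 chunks_done=0
Byte 11 = 0x0D: mode=DATA_CR remaining=0 emitted=8 chunks_done=0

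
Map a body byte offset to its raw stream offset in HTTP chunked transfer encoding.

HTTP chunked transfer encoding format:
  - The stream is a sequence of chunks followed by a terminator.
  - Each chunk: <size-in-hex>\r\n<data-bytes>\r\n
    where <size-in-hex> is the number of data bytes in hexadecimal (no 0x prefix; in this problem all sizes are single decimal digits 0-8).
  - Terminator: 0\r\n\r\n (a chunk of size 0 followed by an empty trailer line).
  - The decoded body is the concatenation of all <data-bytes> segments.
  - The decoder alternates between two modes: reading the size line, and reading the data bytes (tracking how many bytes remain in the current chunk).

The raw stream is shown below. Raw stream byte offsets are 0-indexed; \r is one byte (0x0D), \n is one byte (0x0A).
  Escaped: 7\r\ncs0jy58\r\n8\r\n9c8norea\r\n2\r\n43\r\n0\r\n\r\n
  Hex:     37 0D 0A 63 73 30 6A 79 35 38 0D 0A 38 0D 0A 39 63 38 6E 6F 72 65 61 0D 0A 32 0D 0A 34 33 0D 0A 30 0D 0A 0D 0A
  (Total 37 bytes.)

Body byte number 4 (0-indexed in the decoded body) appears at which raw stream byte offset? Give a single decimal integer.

Chunk 1: stream[0..1]='7' size=0x7=7, data at stream[3..10]='cs0jy58' -> body[0..7], body so far='cs0jy58'
Chunk 2: stream[12..13]='8' size=0x8=8, data at stream[15..23]='9c8norea' -> body[7..15], body so far='cs0jy589c8norea'
Chunk 3: stream[25..26]='2' size=0x2=2, data at stream[28..30]='43' -> body[15..17], body so far='cs0jy589c8norea43'
Chunk 4: stream[32..33]='0' size=0 (terminator). Final body='cs0jy589c8norea43' (17 bytes)
Body byte 4 at stream offset 7

Answer: 7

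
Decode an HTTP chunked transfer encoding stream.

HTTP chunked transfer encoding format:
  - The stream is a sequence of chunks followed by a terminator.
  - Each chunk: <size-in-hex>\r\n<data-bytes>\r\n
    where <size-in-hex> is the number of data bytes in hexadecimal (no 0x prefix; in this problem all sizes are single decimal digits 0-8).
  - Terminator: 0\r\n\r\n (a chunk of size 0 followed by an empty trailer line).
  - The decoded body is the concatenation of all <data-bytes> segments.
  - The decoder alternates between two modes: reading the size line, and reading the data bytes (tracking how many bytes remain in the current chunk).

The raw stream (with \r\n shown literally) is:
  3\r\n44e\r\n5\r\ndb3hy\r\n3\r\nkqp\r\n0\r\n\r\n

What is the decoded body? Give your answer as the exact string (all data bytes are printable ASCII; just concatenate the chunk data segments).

Chunk 1: stream[0..1]='3' size=0x3=3, data at stream[3..6]='44e' -> body[0..3], body so far='44e'
Chunk 2: stream[8..9]='5' size=0x5=5, data at stream[11..16]='db3hy' -> body[3..8], body so far='44edb3hy'
Chunk 3: stream[18..19]='3' size=0x3=3, data at stream[21..24]='kqp' -> body[8..11], body so far='44edb3hykqp'
Chunk 4: stream[26..27]='0' size=0 (terminator). Final body='44edb3hykqp' (11 bytes)

Answer: 44edb3hykqp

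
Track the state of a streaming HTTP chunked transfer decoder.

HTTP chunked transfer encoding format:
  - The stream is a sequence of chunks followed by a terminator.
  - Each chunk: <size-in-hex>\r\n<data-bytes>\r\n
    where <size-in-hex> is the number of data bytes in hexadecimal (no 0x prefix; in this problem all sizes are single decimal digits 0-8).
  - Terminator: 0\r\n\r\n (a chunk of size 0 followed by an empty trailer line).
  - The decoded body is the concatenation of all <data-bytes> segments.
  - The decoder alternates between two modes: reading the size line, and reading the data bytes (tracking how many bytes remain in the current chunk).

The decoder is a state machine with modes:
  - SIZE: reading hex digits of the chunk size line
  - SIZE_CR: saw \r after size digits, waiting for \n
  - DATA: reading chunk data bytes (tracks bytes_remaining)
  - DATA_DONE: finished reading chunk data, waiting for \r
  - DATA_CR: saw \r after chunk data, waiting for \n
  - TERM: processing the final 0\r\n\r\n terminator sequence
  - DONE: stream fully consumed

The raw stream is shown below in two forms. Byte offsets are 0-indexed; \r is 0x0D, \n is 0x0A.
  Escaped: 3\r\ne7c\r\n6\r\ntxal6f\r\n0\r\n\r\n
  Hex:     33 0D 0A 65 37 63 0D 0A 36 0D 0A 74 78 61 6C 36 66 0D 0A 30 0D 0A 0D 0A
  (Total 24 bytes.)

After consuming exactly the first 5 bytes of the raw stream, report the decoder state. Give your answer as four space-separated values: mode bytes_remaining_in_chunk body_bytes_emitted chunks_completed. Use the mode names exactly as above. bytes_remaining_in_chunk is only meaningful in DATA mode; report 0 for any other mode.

Byte 0 = '3': mode=SIZE remaining=0 emitted=0 chunks_done=0
Byte 1 = 0x0D: mode=SIZE_CR remaining=0 emitted=0 chunks_done=0
Byte 2 = 0x0A: mode=DATA remaining=3 emitted=0 chunks_done=0
Byte 3 = 'e': mode=DATA remaining=2 emitted=1 chunks_done=0
Byte 4 = '7': mode=DATA remaining=1 emitted=2 chunks_done=0

Answer: DATA 1 2 0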